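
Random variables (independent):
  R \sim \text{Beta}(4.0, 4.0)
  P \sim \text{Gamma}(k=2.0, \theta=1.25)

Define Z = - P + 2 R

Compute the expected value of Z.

E[Z] = 2*E[R] - 1*E[P]
E[R] = 0.5
E[P] = 2.5
E[Z] = 2*0.5 - 1*2.5 = -1.5

-1.5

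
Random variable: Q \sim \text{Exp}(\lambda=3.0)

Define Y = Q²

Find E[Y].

Using E[X²] = Var(X) + (E[X])²:
E[Q] = 0.33333333
Var(Q) = 1/3.0^2 = 0.11111111
E[Q²] = 0.11111111 + 0.33333333² = 0.11111111 + 0.11111111 = 0.22222222

0.22222222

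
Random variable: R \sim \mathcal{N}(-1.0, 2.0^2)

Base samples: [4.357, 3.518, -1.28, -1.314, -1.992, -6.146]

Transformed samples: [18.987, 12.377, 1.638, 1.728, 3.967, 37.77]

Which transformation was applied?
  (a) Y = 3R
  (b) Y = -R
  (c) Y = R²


Checking option (c) Y = R²:
  R = 4.357 -> Y = 18.987 ✓
  R = 3.518 -> Y = 12.377 ✓
  R = -1.28 -> Y = 1.638 ✓
All samples match this transformation.

(c) R²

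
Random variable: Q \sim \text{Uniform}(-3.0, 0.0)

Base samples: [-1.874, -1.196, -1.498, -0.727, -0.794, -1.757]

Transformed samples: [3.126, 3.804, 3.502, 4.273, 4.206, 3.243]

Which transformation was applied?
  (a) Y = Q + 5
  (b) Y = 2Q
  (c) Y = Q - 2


Checking option (a) Y = Q + 5:
  Q = -1.874 -> Y = 3.126 ✓
  Q = -1.196 -> Y = 3.804 ✓
  Q = -1.498 -> Y = 3.502 ✓
All samples match this transformation.

(a) Q + 5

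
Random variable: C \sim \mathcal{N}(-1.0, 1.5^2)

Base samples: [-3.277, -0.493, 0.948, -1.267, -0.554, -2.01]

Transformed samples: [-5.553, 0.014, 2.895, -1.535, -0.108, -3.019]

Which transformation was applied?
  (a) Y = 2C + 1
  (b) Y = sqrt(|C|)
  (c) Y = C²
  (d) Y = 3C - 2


Checking option (a) Y = 2C + 1:
  C = -3.277 -> Y = -5.553 ✓
  C = -0.493 -> Y = 0.014 ✓
  C = 0.948 -> Y = 2.895 ✓
All samples match this transformation.

(a) 2C + 1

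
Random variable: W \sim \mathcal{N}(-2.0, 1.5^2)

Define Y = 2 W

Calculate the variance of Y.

For Y = aW + b: Var(Y) = a² * Var(W)
Var(W) = 1.5^2 = 2.25
Var(Y) = 2² * 2.25 = 4 * 2.25 = 9

9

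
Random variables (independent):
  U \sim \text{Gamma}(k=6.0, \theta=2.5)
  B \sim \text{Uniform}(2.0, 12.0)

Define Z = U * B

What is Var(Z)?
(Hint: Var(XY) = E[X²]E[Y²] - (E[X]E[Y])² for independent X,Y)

Var(XY) = E[X²]E[Y²] - (E[X]E[Y])²
E[U] = 15, Var(U) = 37.5
E[B] = 7, Var(B) = 8.3333333
E[U²] = 37.5 + 15² = 262.5
E[B²] = 8.3333333 + 7² = 57.333333
Var(Z) = 262.5*57.333333 - (15*7)²
= 15050 - 11025 = 4025

4025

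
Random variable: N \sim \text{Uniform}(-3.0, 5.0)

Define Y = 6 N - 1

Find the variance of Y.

For Y = aN + b: Var(Y) = a² * Var(N)
Var(N) = (5 + 3)^2/12 = 5.3333333
Var(Y) = 6² * 5.3333333 = 36 * 5.3333333 = 192

192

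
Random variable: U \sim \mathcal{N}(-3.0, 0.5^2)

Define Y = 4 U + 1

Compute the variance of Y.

For Y = aU + b: Var(Y) = a² * Var(U)
Var(U) = 0.5^2 = 0.25
Var(Y) = 4² * 0.25 = 16 * 0.25 = 4

4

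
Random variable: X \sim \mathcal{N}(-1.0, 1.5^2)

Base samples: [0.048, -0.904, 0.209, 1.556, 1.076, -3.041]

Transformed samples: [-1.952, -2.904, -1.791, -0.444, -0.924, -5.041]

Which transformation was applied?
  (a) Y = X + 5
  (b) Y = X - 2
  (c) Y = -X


Checking option (b) Y = X - 2:
  X = 0.048 -> Y = -1.952 ✓
  X = -0.904 -> Y = -2.904 ✓
  X = 0.209 -> Y = -1.791 ✓
All samples match this transformation.

(b) X - 2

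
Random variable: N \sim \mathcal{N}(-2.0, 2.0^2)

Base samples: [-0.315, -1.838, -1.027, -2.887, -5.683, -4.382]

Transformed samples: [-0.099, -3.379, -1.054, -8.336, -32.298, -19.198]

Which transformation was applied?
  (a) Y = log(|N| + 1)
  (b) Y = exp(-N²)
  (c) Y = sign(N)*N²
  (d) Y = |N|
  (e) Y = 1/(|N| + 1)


Checking option (c) Y = sign(N)*N²:
  N = -0.315 -> Y = -0.099 ✓
  N = -1.838 -> Y = -3.379 ✓
  N = -1.027 -> Y = -1.054 ✓
All samples match this transformation.

(c) sign(N)*N²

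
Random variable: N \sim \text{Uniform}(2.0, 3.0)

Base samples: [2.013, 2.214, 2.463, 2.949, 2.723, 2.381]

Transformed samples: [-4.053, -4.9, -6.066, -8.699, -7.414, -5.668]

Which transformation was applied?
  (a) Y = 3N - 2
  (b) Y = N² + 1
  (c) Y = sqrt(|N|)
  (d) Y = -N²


Checking option (d) Y = -N²:
  N = 2.013 -> Y = -4.053 ✓
  N = 2.214 -> Y = -4.9 ✓
  N = 2.463 -> Y = -6.066 ✓
All samples match this transformation.

(d) -N²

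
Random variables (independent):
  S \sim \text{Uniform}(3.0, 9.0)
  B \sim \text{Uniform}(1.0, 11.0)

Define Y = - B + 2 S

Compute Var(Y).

For independent RVs: Var(aX + bY) = a²Var(X) + b²Var(Y)
Var(S) = 3
Var(B) = 8.3333333
Var(Y) = 2²*3 + (-1)²*8.3333333
= 4*3 + 1*8.3333333 = 20.333333

20.333333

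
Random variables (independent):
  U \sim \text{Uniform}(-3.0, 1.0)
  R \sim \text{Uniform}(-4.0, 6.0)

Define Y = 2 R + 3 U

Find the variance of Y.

For independent RVs: Var(aX + bY) = a²Var(X) + b²Var(Y)
Var(U) = 1.3333333
Var(R) = 8.3333333
Var(Y) = 3²*1.3333333 + 2²*8.3333333
= 9*1.3333333 + 4*8.3333333 = 45.333333

45.333333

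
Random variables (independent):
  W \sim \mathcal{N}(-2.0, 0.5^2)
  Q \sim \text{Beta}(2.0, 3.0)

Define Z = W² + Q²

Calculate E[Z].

E[Z] = E[W²] + E[Q²]
E[W²] = Var(W) + E[W]² = 0.25 + 4 = 4.25
E[Q²] = Var(Q) + E[Q]² = 0.04 + 0.16 = 0.2
E[Z] = 4.25 + 0.2 = 4.45

4.45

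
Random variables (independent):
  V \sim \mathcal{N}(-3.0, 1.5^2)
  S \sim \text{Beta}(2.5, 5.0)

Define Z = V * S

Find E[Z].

For independent RVs: E[XY] = E[X]*E[Y]
E[V] = -3
E[S] = 0.33333333
E[Z] = -3 * 0.33333333 = -1

-1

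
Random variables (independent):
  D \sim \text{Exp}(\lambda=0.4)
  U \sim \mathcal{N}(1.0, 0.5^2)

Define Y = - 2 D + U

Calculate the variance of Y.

For independent RVs: Var(aX + bY) = a²Var(X) + b²Var(Y)
Var(D) = 6.25
Var(U) = 0.25
Var(Y) = (-2)²*6.25 + 1²*0.25
= 4*6.25 + 1*0.25 = 25.25

25.25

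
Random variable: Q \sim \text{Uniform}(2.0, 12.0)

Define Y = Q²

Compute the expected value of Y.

Using E[X²] = Var(X) + (E[X])²:
E[Q] = 7
Var(Q) = (12 - 2)^2/12 = 8.3333333
E[Q²] = 8.3333333 + 7² = 8.3333333 + 49 = 57.333333

57.333333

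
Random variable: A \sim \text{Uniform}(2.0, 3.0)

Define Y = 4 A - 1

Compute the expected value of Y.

For Y = 4A - 1:
E[Y] = 4 * E[A] - 1
E[A] = (2 + 3)/2 = 2.5
E[Y] = 4 * 2.5 - 1 = 9

9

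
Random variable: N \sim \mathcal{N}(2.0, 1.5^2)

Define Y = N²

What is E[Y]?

E[N²] = Var(N) + (E[N])² = 2.25 + 4 = 6.25

6.25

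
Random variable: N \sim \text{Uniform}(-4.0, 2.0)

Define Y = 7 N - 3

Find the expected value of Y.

For Y = 7N - 3:
E[Y] = 7 * E[N] - 3
E[N] = (-4 + 2)/2 = -1
E[Y] = 7 * (-1) - 3 = -10

-10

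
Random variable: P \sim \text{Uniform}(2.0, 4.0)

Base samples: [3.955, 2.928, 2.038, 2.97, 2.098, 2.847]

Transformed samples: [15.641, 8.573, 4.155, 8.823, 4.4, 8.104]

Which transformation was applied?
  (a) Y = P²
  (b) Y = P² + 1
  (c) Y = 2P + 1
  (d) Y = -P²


Checking option (a) Y = P²:
  P = 3.955 -> Y = 15.641 ✓
  P = 2.928 -> Y = 8.573 ✓
  P = 2.038 -> Y = 4.155 ✓
All samples match this transformation.

(a) P²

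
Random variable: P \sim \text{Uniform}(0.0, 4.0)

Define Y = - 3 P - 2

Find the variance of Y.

For Y = aP + b: Var(Y) = a² * Var(P)
Var(P) = (4 - 0)^2/12 = 1.3333333
Var(Y) = (-3)² * 1.3333333 = 9 * 1.3333333 = 12

12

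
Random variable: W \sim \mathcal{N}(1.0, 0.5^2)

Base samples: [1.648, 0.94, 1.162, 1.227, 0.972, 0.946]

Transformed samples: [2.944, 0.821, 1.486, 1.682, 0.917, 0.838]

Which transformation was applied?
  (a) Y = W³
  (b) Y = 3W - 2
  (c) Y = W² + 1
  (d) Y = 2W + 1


Checking option (b) Y = 3W - 2:
  W = 1.648 -> Y = 2.944 ✓
  W = 0.94 -> Y = 0.821 ✓
  W = 1.162 -> Y = 1.486 ✓
All samples match this transformation.

(b) 3W - 2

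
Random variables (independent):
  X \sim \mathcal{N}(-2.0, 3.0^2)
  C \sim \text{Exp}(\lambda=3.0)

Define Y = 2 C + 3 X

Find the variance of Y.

For independent RVs: Var(aX + bY) = a²Var(X) + b²Var(Y)
Var(X) = 9
Var(C) = 0.11111111
Var(Y) = 3²*9 + 2²*0.11111111
= 9*9 + 4*0.11111111 = 81.444444

81.444444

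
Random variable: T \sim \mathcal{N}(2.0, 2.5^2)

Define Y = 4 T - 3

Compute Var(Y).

For Y = aT + b: Var(Y) = a² * Var(T)
Var(T) = 2.5^2 = 6.25
Var(Y) = 4² * 6.25 = 16 * 6.25 = 100

100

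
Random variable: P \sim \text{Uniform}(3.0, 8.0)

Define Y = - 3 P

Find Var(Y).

For Y = aP + b: Var(Y) = a² * Var(P)
Var(P) = (8 - 3)^2/12 = 2.0833333
Var(Y) = (-3)² * 2.0833333 = 9 * 2.0833333 = 18.75

18.75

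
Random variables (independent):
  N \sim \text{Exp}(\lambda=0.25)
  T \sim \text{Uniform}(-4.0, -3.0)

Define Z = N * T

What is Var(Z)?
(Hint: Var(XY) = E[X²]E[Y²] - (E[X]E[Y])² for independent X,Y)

Var(XY) = E[X²]E[Y²] - (E[X]E[Y])²
E[N] = 4, Var(N) = 16
E[T] = -3.5, Var(T) = 0.083333333
E[N²] = 16 + 4² = 32
E[T²] = 0.083333333 + (-3.5)² = 12.333333
Var(Z) = 32*12.333333 - (4*(-3.5))²
= 394.66667 - 196 = 198.66667

198.66667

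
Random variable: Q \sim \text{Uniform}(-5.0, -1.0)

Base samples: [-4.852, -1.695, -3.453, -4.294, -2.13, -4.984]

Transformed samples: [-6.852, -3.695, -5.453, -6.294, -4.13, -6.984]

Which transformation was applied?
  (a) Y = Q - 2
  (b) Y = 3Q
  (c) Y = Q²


Checking option (a) Y = Q - 2:
  Q = -4.852 -> Y = -6.852 ✓
  Q = -1.695 -> Y = -3.695 ✓
  Q = -3.453 -> Y = -5.453 ✓
All samples match this transformation.

(a) Q - 2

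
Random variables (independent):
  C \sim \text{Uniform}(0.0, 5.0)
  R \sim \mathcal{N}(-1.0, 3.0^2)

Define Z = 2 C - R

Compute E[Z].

E[Z] = 2*E[C] - 1*E[R]
E[C] = 2.5
E[R] = -1
E[Z] = 2*2.5 - 1*(-1) = 6

6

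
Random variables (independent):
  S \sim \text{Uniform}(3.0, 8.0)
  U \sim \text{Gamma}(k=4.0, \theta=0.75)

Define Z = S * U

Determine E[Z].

For independent RVs: E[XY] = E[X]*E[Y]
E[S] = 5.5
E[U] = 3
E[Z] = 5.5 * 3 = 16.5

16.5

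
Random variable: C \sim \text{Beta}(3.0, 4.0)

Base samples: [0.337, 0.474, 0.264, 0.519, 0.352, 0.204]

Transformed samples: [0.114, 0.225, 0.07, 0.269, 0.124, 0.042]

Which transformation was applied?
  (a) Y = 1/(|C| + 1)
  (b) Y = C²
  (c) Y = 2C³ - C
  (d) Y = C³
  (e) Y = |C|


Checking option (b) Y = C²:
  C = 0.337 -> Y = 0.114 ✓
  C = 0.474 -> Y = 0.225 ✓
  C = 0.264 -> Y = 0.07 ✓
All samples match this transformation.

(b) C²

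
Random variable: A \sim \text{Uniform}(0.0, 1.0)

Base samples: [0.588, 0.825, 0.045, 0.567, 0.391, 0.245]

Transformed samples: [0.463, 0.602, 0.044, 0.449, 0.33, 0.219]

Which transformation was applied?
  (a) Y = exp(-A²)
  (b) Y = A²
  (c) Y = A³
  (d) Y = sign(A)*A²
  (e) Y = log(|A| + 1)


Checking option (e) Y = log(|A| + 1):
  A = 0.588 -> Y = 0.463 ✓
  A = 0.825 -> Y = 0.602 ✓
  A = 0.045 -> Y = 0.044 ✓
All samples match this transformation.

(e) log(|A| + 1)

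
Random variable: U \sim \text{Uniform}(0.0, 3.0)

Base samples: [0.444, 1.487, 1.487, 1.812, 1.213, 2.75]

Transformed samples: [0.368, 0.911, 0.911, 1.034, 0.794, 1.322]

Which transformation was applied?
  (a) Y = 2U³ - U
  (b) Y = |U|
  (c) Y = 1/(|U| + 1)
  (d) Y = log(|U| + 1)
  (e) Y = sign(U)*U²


Checking option (d) Y = log(|U| + 1):
  U = 0.444 -> Y = 0.368 ✓
  U = 1.487 -> Y = 0.911 ✓
  U = 1.487 -> Y = 0.911 ✓
All samples match this transformation.

(d) log(|U| + 1)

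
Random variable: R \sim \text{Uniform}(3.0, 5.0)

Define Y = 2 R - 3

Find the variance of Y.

For Y = aR + b: Var(Y) = a² * Var(R)
Var(R) = (5 - 3)^2/12 = 0.33333333
Var(Y) = 2² * 0.33333333 = 4 * 0.33333333 = 1.3333333

1.3333333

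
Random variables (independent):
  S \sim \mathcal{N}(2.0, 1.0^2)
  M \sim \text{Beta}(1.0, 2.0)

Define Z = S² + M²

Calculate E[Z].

E[Z] = E[S²] + E[M²]
E[S²] = Var(S) + E[S]² = 1 + 4 = 5
E[M²] = Var(M) + E[M]² = 0.055555556 + 0.11111111 = 0.16666667
E[Z] = 5 + 0.16666667 = 5.1666667

5.1666667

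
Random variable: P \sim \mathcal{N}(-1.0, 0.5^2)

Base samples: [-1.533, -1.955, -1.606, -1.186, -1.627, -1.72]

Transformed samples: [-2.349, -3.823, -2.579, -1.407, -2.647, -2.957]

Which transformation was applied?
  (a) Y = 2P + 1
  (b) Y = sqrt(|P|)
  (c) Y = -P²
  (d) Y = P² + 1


Checking option (c) Y = -P²:
  P = -1.533 -> Y = -2.349 ✓
  P = -1.955 -> Y = -3.823 ✓
  P = -1.606 -> Y = -2.579 ✓
All samples match this transformation.

(c) -P²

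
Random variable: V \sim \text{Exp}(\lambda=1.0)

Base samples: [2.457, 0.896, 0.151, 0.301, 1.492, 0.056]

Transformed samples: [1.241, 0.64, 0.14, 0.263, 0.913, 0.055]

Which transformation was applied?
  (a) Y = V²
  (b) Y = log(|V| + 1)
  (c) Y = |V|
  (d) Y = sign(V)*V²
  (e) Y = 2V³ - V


Checking option (b) Y = log(|V| + 1):
  V = 2.457 -> Y = 1.241 ✓
  V = 0.896 -> Y = 0.64 ✓
  V = 0.151 -> Y = 0.14 ✓
All samples match this transformation.

(b) log(|V| + 1)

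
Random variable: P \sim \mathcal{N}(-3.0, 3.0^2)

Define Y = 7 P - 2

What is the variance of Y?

For Y = aP + b: Var(Y) = a² * Var(P)
Var(P) = 3.0^2 = 9
Var(Y) = 7² * 9 = 49 * 9 = 441

441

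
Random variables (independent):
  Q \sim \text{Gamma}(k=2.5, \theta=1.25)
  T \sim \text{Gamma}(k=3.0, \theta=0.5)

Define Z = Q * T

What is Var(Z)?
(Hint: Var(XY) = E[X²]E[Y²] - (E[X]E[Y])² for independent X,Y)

Var(XY) = E[X²]E[Y²] - (E[X]E[Y])²
E[Q] = 3.125, Var(Q) = 3.90625
E[T] = 1.5, Var(T) = 0.75
E[Q²] = 3.90625 + 3.125² = 13.671875
E[T²] = 0.75 + 1.5² = 3
Var(Z) = 13.671875*3 - (3.125*1.5)²
= 41.015625 - 21.972656 = 19.042969

19.042969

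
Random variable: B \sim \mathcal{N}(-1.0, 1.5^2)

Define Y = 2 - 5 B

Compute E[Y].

For Y = -5B + 2:
E[Y] = -5 * E[B] + 2
E[B] = -1.0 = -1
E[Y] = -5 * (-1) + 2 = 7

7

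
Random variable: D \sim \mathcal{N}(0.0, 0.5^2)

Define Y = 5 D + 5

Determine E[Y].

For Y = 5D + 5:
E[Y] = 5 * E[D] + 5
E[D] = 0.0 = 0
E[Y] = 5 * 0 + 5 = 5

5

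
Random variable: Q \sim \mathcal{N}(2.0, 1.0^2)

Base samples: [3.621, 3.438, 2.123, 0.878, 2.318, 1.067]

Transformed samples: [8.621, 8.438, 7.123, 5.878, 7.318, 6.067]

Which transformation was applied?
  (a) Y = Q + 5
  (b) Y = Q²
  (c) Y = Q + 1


Checking option (a) Y = Q + 5:
  Q = 3.621 -> Y = 8.621 ✓
  Q = 3.438 -> Y = 8.438 ✓
  Q = 2.123 -> Y = 7.123 ✓
All samples match this transformation.

(a) Q + 5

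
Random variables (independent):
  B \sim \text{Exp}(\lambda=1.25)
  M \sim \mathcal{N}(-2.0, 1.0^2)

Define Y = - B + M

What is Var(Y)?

For independent RVs: Var(aX + bY) = a²Var(X) + b²Var(Y)
Var(B) = 0.64
Var(M) = 1
Var(Y) = (-1)²*0.64 + 1²*1
= 1*0.64 + 1*1 = 1.64

1.64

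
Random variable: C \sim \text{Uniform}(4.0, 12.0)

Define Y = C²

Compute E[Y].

E[C²] = Var(C) + (E[C])² = 5.3333333 + 64 = 69.333333

69.333333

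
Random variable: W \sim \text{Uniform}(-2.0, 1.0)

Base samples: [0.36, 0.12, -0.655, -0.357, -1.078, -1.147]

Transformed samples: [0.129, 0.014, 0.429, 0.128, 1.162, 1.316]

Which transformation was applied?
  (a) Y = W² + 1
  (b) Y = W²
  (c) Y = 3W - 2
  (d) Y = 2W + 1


Checking option (b) Y = W²:
  W = 0.36 -> Y = 0.129 ✓
  W = 0.12 -> Y = 0.014 ✓
  W = -0.655 -> Y = 0.429 ✓
All samples match this transformation.

(b) W²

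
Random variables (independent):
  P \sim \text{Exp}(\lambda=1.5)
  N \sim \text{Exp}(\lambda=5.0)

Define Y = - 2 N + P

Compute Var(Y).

For independent RVs: Var(aX + bY) = a²Var(X) + b²Var(Y)
Var(P) = 0.44444444
Var(N) = 0.04
Var(Y) = 1²*0.44444444 + (-2)²*0.04
= 1*0.44444444 + 4*0.04 = 0.60444444

0.60444444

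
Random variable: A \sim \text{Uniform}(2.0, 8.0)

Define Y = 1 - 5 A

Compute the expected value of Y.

For Y = -5A + 1:
E[Y] = -5 * E[A] + 1
E[A] = (2 + 8)/2 = 5
E[Y] = -5 * 5 + 1 = -24

-24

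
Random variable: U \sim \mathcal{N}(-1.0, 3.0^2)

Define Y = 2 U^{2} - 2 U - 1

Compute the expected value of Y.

E[Y] = 2*E[U²] - 2*E[U] - 1
E[U] = -1
E[U²] = Var(U) + (E[U])² = 9 + 1 = 10
E[Y] = 2*10 - 2*(-1) - 1 = 21

21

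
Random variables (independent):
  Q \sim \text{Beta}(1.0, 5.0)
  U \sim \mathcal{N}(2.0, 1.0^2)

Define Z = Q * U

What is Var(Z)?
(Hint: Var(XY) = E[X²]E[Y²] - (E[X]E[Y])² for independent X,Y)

Var(XY) = E[X²]E[Y²] - (E[X]E[Y])²
E[Q] = 0.16666667, Var(Q) = 0.01984127
E[U] = 2, Var(U) = 1
E[Q²] = 0.01984127 + 0.16666667² = 0.047619048
E[U²] = 1 + 2² = 5
Var(Z) = 0.047619048*5 - (0.16666667*2)²
= 0.23809524 - 0.11111111 = 0.12698413

0.12698413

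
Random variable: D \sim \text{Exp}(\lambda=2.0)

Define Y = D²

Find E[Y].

Using E[X²] = Var(X) + (E[X])²:
E[D] = 0.5
Var(D) = 1/2.0^2 = 0.25
E[D²] = 0.25 + 0.5² = 0.25 + 0.25 = 0.5

0.5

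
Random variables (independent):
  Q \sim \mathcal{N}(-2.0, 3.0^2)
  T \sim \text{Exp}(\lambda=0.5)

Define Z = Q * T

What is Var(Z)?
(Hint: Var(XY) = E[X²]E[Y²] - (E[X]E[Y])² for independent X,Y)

Var(XY) = E[X²]E[Y²] - (E[X]E[Y])²
E[Q] = -2, Var(Q) = 9
E[T] = 2, Var(T) = 4
E[Q²] = 9 + (-2)² = 13
E[T²] = 4 + 2² = 8
Var(Z) = 13*8 - (-2*2)²
= 104 - 16 = 88

88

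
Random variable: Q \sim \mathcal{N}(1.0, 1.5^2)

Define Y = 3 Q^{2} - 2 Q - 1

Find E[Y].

E[Y] = 3*E[Q²] - 2*E[Q] - 1
E[Q] = 1
E[Q²] = Var(Q) + (E[Q])² = 2.25 + 1 = 3.25
E[Y] = 3*3.25 - 2*1 - 1 = 6.75

6.75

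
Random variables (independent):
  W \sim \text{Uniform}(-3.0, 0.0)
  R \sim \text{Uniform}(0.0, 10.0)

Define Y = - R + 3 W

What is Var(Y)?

For independent RVs: Var(aX + bY) = a²Var(X) + b²Var(Y)
Var(W) = 0.75
Var(R) = 8.3333333
Var(Y) = 3²*0.75 + (-1)²*8.3333333
= 9*0.75 + 1*8.3333333 = 15.083333

15.083333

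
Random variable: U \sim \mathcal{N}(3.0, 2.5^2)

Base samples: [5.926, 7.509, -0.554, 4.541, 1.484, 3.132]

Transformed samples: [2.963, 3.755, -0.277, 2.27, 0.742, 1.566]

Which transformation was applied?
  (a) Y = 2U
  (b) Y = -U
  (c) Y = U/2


Checking option (c) Y = U/2:
  U = 5.926 -> Y = 2.963 ✓
  U = 7.509 -> Y = 3.755 ✓
  U = -0.554 -> Y = -0.277 ✓
All samples match this transformation.

(c) U/2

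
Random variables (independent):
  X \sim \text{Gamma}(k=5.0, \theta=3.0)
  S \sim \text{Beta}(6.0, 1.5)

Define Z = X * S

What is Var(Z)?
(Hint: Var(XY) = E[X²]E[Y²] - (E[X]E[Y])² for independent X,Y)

Var(XY) = E[X²]E[Y²] - (E[X]E[Y])²
E[X] = 15, Var(X) = 45
E[S] = 0.8, Var(S) = 0.018823529
E[X²] = 45 + 15² = 270
E[S²] = 0.018823529 + 0.8² = 0.65882353
Var(Z) = 270*0.65882353 - (15*0.8)²
= 177.88235 - 144 = 33.882353

33.882353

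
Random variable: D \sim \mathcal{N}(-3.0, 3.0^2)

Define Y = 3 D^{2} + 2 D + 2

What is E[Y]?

E[Y] = 3*E[D²] + 2*E[D] + 2
E[D] = -3
E[D²] = Var(D) + (E[D])² = 9 + 9 = 18
E[Y] = 3*18 + 2*(-3) + 2 = 50

50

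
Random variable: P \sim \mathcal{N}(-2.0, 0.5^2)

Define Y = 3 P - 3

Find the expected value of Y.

For Y = 3P - 3:
E[Y] = 3 * E[P] - 3
E[P] = -2.0 = -2
E[Y] = 3 * (-2) - 3 = -9

-9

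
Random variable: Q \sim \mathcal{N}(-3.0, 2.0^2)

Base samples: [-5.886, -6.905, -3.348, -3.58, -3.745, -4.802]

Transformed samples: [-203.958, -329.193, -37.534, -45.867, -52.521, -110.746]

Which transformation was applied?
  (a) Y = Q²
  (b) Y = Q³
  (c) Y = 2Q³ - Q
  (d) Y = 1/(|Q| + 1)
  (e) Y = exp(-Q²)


Checking option (b) Y = Q³:
  Q = -5.886 -> Y = -203.958 ✓
  Q = -6.905 -> Y = -329.193 ✓
  Q = -3.348 -> Y = -37.534 ✓
All samples match this transformation.

(b) Q³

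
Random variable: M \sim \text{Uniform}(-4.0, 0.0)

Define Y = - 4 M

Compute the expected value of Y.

For Y = -4M:
E[Y] = -4 * E[M]
E[M] = (-4 + 0)/2 = -2
E[Y] = -4 * (-2) = 8

8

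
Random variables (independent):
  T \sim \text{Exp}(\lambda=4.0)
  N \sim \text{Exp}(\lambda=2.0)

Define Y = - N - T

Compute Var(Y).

For independent RVs: Var(aX + bY) = a²Var(X) + b²Var(Y)
Var(T) = 0.0625
Var(N) = 0.25
Var(Y) = (-1)²*0.0625 + (-1)²*0.25
= 1*0.0625 + 1*0.25 = 0.3125

0.3125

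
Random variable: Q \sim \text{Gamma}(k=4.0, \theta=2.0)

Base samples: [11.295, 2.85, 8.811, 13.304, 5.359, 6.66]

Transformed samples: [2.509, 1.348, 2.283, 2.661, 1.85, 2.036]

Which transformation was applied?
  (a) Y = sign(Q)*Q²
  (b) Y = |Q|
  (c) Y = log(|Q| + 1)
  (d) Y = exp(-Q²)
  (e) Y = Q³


Checking option (c) Y = log(|Q| + 1):
  Q = 11.295 -> Y = 2.509 ✓
  Q = 2.85 -> Y = 1.348 ✓
  Q = 8.811 -> Y = 2.283 ✓
All samples match this transformation.

(c) log(|Q| + 1)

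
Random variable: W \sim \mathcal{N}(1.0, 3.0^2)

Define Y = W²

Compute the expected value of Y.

Using E[X²] = Var(X) + (E[X])²:
E[W] = 1
Var(W) = 3.0^2 = 9
E[W²] = 9 + 1² = 9 + 1 = 10

10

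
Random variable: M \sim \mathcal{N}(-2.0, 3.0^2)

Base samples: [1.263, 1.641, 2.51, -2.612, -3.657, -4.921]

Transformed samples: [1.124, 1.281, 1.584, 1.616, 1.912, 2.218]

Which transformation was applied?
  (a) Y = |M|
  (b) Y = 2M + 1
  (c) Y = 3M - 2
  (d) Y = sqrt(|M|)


Checking option (d) Y = sqrt(|M|):
  M = 1.263 -> Y = 1.124 ✓
  M = 1.641 -> Y = 1.281 ✓
  M = 2.51 -> Y = 1.584 ✓
All samples match this transformation.

(d) sqrt(|M|)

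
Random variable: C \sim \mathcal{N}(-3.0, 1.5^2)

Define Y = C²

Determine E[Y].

E[C²] = Var(C) + (E[C])² = 2.25 + 9 = 11.25

11.25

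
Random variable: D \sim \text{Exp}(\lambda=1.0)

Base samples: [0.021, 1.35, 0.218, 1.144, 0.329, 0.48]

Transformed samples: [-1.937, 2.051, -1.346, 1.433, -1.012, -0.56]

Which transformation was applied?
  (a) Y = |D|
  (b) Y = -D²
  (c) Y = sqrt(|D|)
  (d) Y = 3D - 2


Checking option (d) Y = 3D - 2:
  D = 0.021 -> Y = -1.937 ✓
  D = 1.35 -> Y = 2.051 ✓
  D = 0.218 -> Y = -1.346 ✓
All samples match this transformation.

(d) 3D - 2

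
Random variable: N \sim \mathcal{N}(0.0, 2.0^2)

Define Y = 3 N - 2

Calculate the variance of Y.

For Y = aN + b: Var(Y) = a² * Var(N)
Var(N) = 2.0^2 = 4
Var(Y) = 3² * 4 = 9 * 4 = 36

36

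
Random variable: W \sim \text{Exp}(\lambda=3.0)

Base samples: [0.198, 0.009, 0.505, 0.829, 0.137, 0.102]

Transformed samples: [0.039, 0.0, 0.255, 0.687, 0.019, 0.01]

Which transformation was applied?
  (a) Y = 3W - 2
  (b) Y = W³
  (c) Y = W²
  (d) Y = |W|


Checking option (c) Y = W²:
  W = 0.198 -> Y = 0.039 ✓
  W = 0.009 -> Y = 0.0 ✓
  W = 0.505 -> Y = 0.255 ✓
All samples match this transformation.

(c) W²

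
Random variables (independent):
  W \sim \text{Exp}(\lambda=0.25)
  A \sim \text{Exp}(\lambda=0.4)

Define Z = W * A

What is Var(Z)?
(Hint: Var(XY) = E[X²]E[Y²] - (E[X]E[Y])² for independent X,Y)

Var(XY) = E[X²]E[Y²] - (E[X]E[Y])²
E[W] = 4, Var(W) = 16
E[A] = 2.5, Var(A) = 6.25
E[W²] = 16 + 4² = 32
E[A²] = 6.25 + 2.5² = 12.5
Var(Z) = 32*12.5 - (4*2.5)²
= 400 - 100 = 300

300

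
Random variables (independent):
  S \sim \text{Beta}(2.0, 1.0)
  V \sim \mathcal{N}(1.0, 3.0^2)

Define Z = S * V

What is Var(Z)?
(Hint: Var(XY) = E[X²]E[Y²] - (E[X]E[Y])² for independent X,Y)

Var(XY) = E[X²]E[Y²] - (E[X]E[Y])²
E[S] = 0.66666667, Var(S) = 0.055555556
E[V] = 1, Var(V) = 9
E[S²] = 0.055555556 + 0.66666667² = 0.5
E[V²] = 9 + 1² = 10
Var(Z) = 0.5*10 - (0.66666667*1)²
= 5 - 0.44444444 = 4.5555556

4.5555556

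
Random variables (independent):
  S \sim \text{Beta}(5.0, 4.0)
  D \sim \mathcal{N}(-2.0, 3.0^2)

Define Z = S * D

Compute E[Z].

For independent RVs: E[XY] = E[X]*E[Y]
E[S] = 0.55555556
E[D] = -2
E[Z] = 0.55555556 * (-2) = -1.1111111

-1.1111111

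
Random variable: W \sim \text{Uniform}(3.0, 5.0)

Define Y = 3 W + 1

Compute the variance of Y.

For Y = aW + b: Var(Y) = a² * Var(W)
Var(W) = (5 - 3)^2/12 = 0.33333333
Var(Y) = 3² * 0.33333333 = 9 * 0.33333333 = 3

3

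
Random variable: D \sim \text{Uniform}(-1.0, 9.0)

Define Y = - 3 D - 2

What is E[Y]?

For Y = -3D - 2:
E[Y] = -3 * E[D] - 2
E[D] = (-1 + 9)/2 = 4
E[Y] = -3 * 4 - 2 = -14

-14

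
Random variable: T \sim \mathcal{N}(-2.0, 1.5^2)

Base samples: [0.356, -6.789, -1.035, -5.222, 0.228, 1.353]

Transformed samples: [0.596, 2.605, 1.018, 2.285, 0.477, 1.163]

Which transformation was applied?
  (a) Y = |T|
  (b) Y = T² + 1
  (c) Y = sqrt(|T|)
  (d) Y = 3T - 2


Checking option (c) Y = sqrt(|T|):
  T = 0.356 -> Y = 0.596 ✓
  T = -6.789 -> Y = 2.605 ✓
  T = -1.035 -> Y = 1.018 ✓
All samples match this transformation.

(c) sqrt(|T|)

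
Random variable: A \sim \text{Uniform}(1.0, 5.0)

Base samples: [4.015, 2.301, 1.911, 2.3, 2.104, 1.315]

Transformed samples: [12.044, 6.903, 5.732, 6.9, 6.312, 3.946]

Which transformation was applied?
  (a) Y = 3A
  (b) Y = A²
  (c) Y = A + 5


Checking option (a) Y = 3A:
  A = 4.015 -> Y = 12.044 ✓
  A = 2.301 -> Y = 6.903 ✓
  A = 1.911 -> Y = 5.732 ✓
All samples match this transformation.

(a) 3A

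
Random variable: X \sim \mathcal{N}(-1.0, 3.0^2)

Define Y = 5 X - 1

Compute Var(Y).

For Y = aX + b: Var(Y) = a² * Var(X)
Var(X) = 3.0^2 = 9
Var(Y) = 5² * 9 = 25 * 9 = 225

225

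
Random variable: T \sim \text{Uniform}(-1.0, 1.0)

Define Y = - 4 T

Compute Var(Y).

For Y = aT + b: Var(Y) = a² * Var(T)
Var(T) = (1 + 1)^2/12 = 0.33333333
Var(Y) = (-4)² * 0.33333333 = 16 * 0.33333333 = 5.3333333

5.3333333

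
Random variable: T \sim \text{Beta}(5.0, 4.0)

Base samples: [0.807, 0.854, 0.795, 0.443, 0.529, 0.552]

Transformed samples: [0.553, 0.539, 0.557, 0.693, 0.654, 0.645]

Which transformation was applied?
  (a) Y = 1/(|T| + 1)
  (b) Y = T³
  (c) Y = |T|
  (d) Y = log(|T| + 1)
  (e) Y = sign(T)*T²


Checking option (a) Y = 1/(|T| + 1):
  T = 0.807 -> Y = 0.553 ✓
  T = 0.854 -> Y = 0.539 ✓
  T = 0.795 -> Y = 0.557 ✓
All samples match this transformation.

(a) 1/(|T| + 1)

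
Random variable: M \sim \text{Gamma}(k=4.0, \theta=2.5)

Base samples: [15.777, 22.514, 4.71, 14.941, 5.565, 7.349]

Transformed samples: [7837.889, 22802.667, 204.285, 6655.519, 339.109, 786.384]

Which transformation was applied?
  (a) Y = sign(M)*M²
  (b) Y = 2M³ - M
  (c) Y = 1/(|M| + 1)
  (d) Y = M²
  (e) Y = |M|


Checking option (b) Y = 2M³ - M:
  M = 15.777 -> Y = 7837.889 ✓
  M = 22.514 -> Y = 22802.667 ✓
  M = 4.71 -> Y = 204.285 ✓
All samples match this transformation.

(b) 2M³ - M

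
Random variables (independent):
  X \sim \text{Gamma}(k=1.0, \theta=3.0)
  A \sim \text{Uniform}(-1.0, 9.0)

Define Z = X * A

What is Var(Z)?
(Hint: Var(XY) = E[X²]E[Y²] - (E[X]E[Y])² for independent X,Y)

Var(XY) = E[X²]E[Y²] - (E[X]E[Y])²
E[X] = 3, Var(X) = 9
E[A] = 4, Var(A) = 8.3333333
E[X²] = 9 + 3² = 18
E[A²] = 8.3333333 + 4² = 24.333333
Var(Z) = 18*24.333333 - (3*4)²
= 438 - 144 = 294

294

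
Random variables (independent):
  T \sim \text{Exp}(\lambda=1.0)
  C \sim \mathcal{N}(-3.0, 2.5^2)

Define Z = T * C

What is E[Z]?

For independent RVs: E[XY] = E[X]*E[Y]
E[T] = 1
E[C] = -3
E[Z] = 1 * (-3) = -3

-3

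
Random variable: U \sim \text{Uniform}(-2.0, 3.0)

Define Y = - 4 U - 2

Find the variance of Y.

For Y = aU + b: Var(Y) = a² * Var(U)
Var(U) = (3 + 2)^2/12 = 2.0833333
Var(Y) = (-4)² * 2.0833333 = 16 * 2.0833333 = 33.333333

33.333333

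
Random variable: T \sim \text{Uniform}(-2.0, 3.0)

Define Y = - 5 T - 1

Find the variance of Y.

For Y = aT + b: Var(Y) = a² * Var(T)
Var(T) = (3 + 2)^2/12 = 2.0833333
Var(Y) = (-5)² * 2.0833333 = 25 * 2.0833333 = 52.083333

52.083333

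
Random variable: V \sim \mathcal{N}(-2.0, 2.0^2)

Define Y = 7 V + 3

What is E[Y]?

For Y = 7V + 3:
E[Y] = 7 * E[V] + 3
E[V] = -2.0 = -2
E[Y] = 7 * (-2) + 3 = -11

-11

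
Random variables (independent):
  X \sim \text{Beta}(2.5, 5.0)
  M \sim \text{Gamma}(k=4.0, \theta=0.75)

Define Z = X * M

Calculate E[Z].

For independent RVs: E[XY] = E[X]*E[Y]
E[X] = 0.33333333
E[M] = 3
E[Z] = 0.33333333 * 3 = 1

1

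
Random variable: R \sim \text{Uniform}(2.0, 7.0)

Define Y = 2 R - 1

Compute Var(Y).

For Y = aR + b: Var(Y) = a² * Var(R)
Var(R) = (7 - 2)^2/12 = 2.0833333
Var(Y) = 2² * 2.0833333 = 4 * 2.0833333 = 8.3333333

8.3333333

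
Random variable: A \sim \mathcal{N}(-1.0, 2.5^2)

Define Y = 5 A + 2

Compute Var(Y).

For Y = aA + b: Var(Y) = a² * Var(A)
Var(A) = 2.5^2 = 6.25
Var(Y) = 5² * 6.25 = 25 * 6.25 = 156.25

156.25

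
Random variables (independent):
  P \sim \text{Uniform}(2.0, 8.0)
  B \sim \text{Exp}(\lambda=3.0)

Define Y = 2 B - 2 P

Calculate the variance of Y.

For independent RVs: Var(aX + bY) = a²Var(X) + b²Var(Y)
Var(P) = 3
Var(B) = 0.11111111
Var(Y) = (-2)²*3 + 2²*0.11111111
= 4*3 + 4*0.11111111 = 12.444444

12.444444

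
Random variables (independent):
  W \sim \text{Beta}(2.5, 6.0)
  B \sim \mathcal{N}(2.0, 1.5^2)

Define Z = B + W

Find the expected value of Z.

E[Z] = 1*E[W] + 1*E[B]
E[W] = 0.29411765
E[B] = 2
E[Z] = 1*0.29411765 + 1*2 = 2.2941176

2.2941176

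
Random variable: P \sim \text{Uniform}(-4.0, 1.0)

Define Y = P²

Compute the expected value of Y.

Using E[X²] = Var(X) + (E[X])²:
E[P] = -1.5
Var(P) = (1 + 4)^2/12 = 2.0833333
E[P²] = 2.0833333 + (-1.5)² = 2.0833333 + 2.25 = 4.3333333

4.3333333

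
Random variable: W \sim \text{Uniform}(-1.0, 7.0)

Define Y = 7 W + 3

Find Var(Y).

For Y = aW + b: Var(Y) = a² * Var(W)
Var(W) = (7 + 1)^2/12 = 5.3333333
Var(Y) = 7² * 5.3333333 = 49 * 5.3333333 = 261.33333

261.33333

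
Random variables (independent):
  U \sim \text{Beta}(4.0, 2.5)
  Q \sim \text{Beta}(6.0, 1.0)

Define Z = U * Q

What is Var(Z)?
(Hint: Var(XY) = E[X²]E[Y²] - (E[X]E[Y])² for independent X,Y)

Var(XY) = E[X²]E[Y²] - (E[X]E[Y])²
E[U] = 0.61538462, Var(U) = 0.031558185
E[Q] = 0.85714286, Var(Q) = 0.015306122
E[U²] = 0.031558185 + 0.61538462² = 0.41025641
E[Q²] = 0.015306122 + 0.85714286² = 0.75
Var(Z) = 0.41025641*0.75 - (0.61538462*0.85714286)²
= 0.30769231 - 0.27822727 = 0.02946504

0.02946504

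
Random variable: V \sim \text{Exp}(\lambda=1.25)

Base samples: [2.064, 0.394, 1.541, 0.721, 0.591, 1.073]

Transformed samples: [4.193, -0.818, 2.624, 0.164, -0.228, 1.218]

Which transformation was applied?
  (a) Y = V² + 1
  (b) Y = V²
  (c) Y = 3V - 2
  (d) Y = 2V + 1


Checking option (c) Y = 3V - 2:
  V = 2.064 -> Y = 4.193 ✓
  V = 0.394 -> Y = -0.818 ✓
  V = 1.541 -> Y = 2.624 ✓
All samples match this transformation.

(c) 3V - 2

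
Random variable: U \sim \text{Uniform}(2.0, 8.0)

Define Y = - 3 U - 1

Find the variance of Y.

For Y = aU + b: Var(Y) = a² * Var(U)
Var(U) = (8 - 2)^2/12 = 3
Var(Y) = (-3)² * 3 = 9 * 3 = 27

27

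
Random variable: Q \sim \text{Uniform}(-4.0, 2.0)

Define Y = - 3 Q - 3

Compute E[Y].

For Y = -3Q - 3:
E[Y] = -3 * E[Q] - 3
E[Q] = (-4 + 2)/2 = -1
E[Y] = -3 * (-1) - 3 = 0

0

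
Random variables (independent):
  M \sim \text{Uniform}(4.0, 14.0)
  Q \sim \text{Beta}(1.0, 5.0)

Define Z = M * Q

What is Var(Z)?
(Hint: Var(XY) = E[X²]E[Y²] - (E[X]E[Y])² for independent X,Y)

Var(XY) = E[X²]E[Y²] - (E[X]E[Y])²
E[M] = 9, Var(M) = 8.3333333
E[Q] = 0.16666667, Var(Q) = 0.01984127
E[M²] = 8.3333333 + 9² = 89.333333
E[Q²] = 0.01984127 + 0.16666667² = 0.047619048
Var(Z) = 89.333333*0.047619048 - (9*0.16666667)²
= 4.2539683 - 2.25 = 2.0039683

2.0039683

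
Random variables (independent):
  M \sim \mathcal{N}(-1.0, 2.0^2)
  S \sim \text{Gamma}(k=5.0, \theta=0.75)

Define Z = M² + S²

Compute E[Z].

E[Z] = E[M²] + E[S²]
E[M²] = Var(M) + E[M]² = 4 + 1 = 5
E[S²] = Var(S) + E[S]² = 2.8125 + 14.0625 = 16.875
E[Z] = 5 + 16.875 = 21.875

21.875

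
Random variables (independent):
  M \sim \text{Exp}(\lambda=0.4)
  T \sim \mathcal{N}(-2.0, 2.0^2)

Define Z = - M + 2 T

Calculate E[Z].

E[Z] = -1*E[M] + 2*E[T]
E[M] = 2.5
E[T] = -2
E[Z] = -1*2.5 + 2*(-2) = -6.5

-6.5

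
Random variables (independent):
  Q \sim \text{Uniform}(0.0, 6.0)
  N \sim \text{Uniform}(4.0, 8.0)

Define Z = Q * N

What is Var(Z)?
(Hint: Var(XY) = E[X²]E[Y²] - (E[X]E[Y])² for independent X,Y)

Var(XY) = E[X²]E[Y²] - (E[X]E[Y])²
E[Q] = 3, Var(Q) = 3
E[N] = 6, Var(N) = 1.3333333
E[Q²] = 3 + 3² = 12
E[N²] = 1.3333333 + 6² = 37.333333
Var(Z) = 12*37.333333 - (3*6)²
= 448 - 324 = 124

124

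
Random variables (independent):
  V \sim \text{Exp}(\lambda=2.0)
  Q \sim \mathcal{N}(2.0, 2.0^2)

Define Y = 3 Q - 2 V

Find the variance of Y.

For independent RVs: Var(aX + bY) = a²Var(X) + b²Var(Y)
Var(V) = 0.25
Var(Q) = 4
Var(Y) = (-2)²*0.25 + 3²*4
= 4*0.25 + 9*4 = 37

37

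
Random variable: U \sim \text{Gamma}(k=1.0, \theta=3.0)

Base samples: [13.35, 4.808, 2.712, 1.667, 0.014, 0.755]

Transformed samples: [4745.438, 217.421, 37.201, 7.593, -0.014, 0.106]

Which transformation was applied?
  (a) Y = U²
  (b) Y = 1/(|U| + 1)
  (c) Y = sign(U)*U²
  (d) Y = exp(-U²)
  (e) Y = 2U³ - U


Checking option (e) Y = 2U³ - U:
  U = 13.35 -> Y = 4745.438 ✓
  U = 4.808 -> Y = 217.421 ✓
  U = 2.712 -> Y = 37.201 ✓
All samples match this transformation.

(e) 2U³ - U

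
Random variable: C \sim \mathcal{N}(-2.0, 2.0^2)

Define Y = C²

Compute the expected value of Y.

E[C²] = Var(C) + (E[C])² = 4 + 4 = 8

8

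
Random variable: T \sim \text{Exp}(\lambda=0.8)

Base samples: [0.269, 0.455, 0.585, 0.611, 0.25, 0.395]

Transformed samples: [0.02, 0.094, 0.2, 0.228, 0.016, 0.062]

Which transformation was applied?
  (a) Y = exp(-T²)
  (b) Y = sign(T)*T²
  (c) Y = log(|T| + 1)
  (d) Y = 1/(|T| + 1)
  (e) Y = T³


Checking option (e) Y = T³:
  T = 0.269 -> Y = 0.02 ✓
  T = 0.455 -> Y = 0.094 ✓
  T = 0.585 -> Y = 0.2 ✓
All samples match this transformation.

(e) T³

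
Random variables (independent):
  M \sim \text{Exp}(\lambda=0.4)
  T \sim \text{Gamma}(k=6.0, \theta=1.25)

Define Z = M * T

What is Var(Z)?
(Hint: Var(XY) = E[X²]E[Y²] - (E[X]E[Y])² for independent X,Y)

Var(XY) = E[X²]E[Y²] - (E[X]E[Y])²
E[M] = 2.5, Var(M) = 6.25
E[T] = 7.5, Var(T) = 9.375
E[M²] = 6.25 + 2.5² = 12.5
E[T²] = 9.375 + 7.5² = 65.625
Var(Z) = 12.5*65.625 - (2.5*7.5)²
= 820.3125 - 351.5625 = 468.75

468.75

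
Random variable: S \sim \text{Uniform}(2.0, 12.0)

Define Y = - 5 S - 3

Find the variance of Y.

For Y = aS + b: Var(Y) = a² * Var(S)
Var(S) = (12 - 2)^2/12 = 8.3333333
Var(Y) = (-5)² * 8.3333333 = 25 * 8.3333333 = 208.33333

208.33333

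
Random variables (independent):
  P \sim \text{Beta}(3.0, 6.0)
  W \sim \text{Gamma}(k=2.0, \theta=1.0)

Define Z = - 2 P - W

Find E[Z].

E[Z] = -2*E[P] - 1*E[W]
E[P] = 0.33333333
E[W] = 2
E[Z] = -2*0.33333333 - 1*2 = -2.6666667

-2.6666667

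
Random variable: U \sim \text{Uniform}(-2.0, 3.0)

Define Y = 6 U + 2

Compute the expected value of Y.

For Y = 6U + 2:
E[Y] = 6 * E[U] + 2
E[U] = (-2 + 3)/2 = 0.5
E[Y] = 6 * 0.5 + 2 = 5

5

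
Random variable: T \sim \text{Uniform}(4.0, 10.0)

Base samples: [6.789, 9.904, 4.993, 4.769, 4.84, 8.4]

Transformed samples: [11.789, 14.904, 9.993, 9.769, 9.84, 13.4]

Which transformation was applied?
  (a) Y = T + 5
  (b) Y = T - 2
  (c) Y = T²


Checking option (a) Y = T + 5:
  T = 6.789 -> Y = 11.789 ✓
  T = 9.904 -> Y = 14.904 ✓
  T = 4.993 -> Y = 9.993 ✓
All samples match this transformation.

(a) T + 5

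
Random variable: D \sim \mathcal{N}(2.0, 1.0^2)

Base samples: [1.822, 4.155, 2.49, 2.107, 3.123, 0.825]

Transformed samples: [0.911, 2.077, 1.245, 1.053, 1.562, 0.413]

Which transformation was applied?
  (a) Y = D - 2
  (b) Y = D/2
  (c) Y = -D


Checking option (b) Y = D/2:
  D = 1.822 -> Y = 0.911 ✓
  D = 4.155 -> Y = 2.077 ✓
  D = 2.49 -> Y = 1.245 ✓
All samples match this transformation.

(b) D/2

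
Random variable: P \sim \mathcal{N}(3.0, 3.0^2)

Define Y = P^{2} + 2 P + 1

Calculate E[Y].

E[Y] = 1*E[P²] + 2*E[P] + 1
E[P] = 3
E[P²] = Var(P) + (E[P])² = 9 + 9 = 18
E[Y] = 1*18 + 2*3 + 1 = 25

25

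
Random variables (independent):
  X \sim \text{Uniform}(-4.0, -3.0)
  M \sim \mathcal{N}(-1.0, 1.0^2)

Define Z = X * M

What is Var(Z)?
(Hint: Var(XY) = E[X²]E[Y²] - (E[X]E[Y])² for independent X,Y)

Var(XY) = E[X²]E[Y²] - (E[X]E[Y])²
E[X] = -3.5, Var(X) = 0.083333333
E[M] = -1, Var(M) = 1
E[X²] = 0.083333333 + (-3.5)² = 12.333333
E[M²] = 1 + (-1)² = 2
Var(Z) = 12.333333*2 - (-3.5*(-1))²
= 24.666667 - 12.25 = 12.416667

12.416667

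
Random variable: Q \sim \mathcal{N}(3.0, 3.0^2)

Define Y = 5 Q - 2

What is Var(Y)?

For Y = aQ + b: Var(Y) = a² * Var(Q)
Var(Q) = 3.0^2 = 9
Var(Y) = 5² * 9 = 25 * 9 = 225

225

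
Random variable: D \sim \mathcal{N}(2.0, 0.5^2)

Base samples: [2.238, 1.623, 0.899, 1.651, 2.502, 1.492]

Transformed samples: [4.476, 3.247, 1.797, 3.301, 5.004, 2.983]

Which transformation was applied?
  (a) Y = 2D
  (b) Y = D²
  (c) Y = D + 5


Checking option (a) Y = 2D:
  D = 2.238 -> Y = 4.476 ✓
  D = 1.623 -> Y = 3.247 ✓
  D = 0.899 -> Y = 1.797 ✓
All samples match this transformation.

(a) 2D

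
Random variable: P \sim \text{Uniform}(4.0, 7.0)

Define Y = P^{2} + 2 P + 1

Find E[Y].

E[Y] = 1*E[P²] + 2*E[P] + 1
E[P] = 5.5
E[P²] = Var(P) + (E[P])² = 0.75 + 30.25 = 31
E[Y] = 1*31 + 2*5.5 + 1 = 43

43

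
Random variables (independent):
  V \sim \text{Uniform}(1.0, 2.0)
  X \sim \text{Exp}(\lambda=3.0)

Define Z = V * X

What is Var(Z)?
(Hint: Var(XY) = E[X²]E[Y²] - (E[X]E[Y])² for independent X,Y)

Var(XY) = E[X²]E[Y²] - (E[X]E[Y])²
E[V] = 1.5, Var(V) = 0.083333333
E[X] = 0.33333333, Var(X) = 0.11111111
E[V²] = 0.083333333 + 1.5² = 2.3333333
E[X²] = 0.11111111 + 0.33333333² = 0.22222222
Var(Z) = 2.3333333*0.22222222 - (1.5*0.33333333)²
= 0.51851852 - 0.25 = 0.26851852

0.26851852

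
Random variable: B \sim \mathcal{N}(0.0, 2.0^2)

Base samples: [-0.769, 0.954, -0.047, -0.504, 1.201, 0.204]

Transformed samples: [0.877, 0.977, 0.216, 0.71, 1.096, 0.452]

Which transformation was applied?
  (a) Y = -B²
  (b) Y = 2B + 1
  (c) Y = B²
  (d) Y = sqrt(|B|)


Checking option (d) Y = sqrt(|B|):
  B = -0.769 -> Y = 0.877 ✓
  B = 0.954 -> Y = 0.977 ✓
  B = -0.047 -> Y = 0.216 ✓
All samples match this transformation.

(d) sqrt(|B|)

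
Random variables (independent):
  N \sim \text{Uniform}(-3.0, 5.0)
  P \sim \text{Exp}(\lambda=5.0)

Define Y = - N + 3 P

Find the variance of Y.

For independent RVs: Var(aX + bY) = a²Var(X) + b²Var(Y)
Var(N) = 5.3333333
Var(P) = 0.04
Var(Y) = (-1)²*5.3333333 + 3²*0.04
= 1*5.3333333 + 9*0.04 = 5.6933333

5.6933333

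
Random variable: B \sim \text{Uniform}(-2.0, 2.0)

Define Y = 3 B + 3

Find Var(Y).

For Y = aB + b: Var(Y) = a² * Var(B)
Var(B) = (2 + 2)^2/12 = 1.3333333
Var(Y) = 3² * 1.3333333 = 9 * 1.3333333 = 12

12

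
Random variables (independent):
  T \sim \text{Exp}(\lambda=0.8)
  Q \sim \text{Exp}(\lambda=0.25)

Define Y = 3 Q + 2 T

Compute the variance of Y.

For independent RVs: Var(aX + bY) = a²Var(X) + b²Var(Y)
Var(T) = 1.5625
Var(Q) = 16
Var(Y) = 2²*1.5625 + 3²*16
= 4*1.5625 + 9*16 = 150.25

150.25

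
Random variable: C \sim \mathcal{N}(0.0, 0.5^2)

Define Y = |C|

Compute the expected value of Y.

For X ~ N(0, 0.5²), E[|X|] = sigma * sqrt(2/pi)
= 0.5 * sqrt(2/pi) = 0.39894228

0.39894228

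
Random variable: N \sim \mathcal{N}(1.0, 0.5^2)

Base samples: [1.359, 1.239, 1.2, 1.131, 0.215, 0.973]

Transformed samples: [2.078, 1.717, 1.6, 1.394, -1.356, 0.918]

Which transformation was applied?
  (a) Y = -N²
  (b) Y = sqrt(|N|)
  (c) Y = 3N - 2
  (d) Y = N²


Checking option (c) Y = 3N - 2:
  N = 1.359 -> Y = 2.078 ✓
  N = 1.239 -> Y = 1.717 ✓
  N = 1.2 -> Y = 1.6 ✓
All samples match this transformation.

(c) 3N - 2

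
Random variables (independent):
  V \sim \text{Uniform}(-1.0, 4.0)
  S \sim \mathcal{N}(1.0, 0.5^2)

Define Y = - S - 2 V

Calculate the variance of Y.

For independent RVs: Var(aX + bY) = a²Var(X) + b²Var(Y)
Var(V) = 2.0833333
Var(S) = 0.25
Var(Y) = (-2)²*2.0833333 + (-1)²*0.25
= 4*2.0833333 + 1*0.25 = 8.5833333

8.5833333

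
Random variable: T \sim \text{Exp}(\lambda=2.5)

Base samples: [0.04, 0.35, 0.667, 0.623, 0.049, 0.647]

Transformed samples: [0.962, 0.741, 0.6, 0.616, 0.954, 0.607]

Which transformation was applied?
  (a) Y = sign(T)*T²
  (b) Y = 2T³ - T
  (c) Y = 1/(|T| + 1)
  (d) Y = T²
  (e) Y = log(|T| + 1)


Checking option (c) Y = 1/(|T| + 1):
  T = 0.04 -> Y = 0.962 ✓
  T = 0.35 -> Y = 0.741 ✓
  T = 0.667 -> Y = 0.6 ✓
All samples match this transformation.

(c) 1/(|T| + 1)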